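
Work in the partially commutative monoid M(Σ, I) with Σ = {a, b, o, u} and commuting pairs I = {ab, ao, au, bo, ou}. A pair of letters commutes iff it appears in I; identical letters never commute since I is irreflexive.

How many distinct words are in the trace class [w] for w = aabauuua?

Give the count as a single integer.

0(a) covers ∅
1(a) covers 0:a
2(b) covers ∅
3(a) covers 1:a
4(u) covers 2:b
5(u) covers 4:u
6(u) covers 5:u
7(a) covers 3:a
floor of heap: 0:a, 2:b
completions by unplaced set U, small U first (add the entries for U minus each lowest piece of U):
  |U|=1: {6}:1  {7}:1
  |U|=2: {3,7}:1  {5,6}:1  {6,7}:2
  |U|=3: {1,3,7}:1  {3,6,7}:3  {4,5,6}:1  {5,6,7}:3
  |U|=4: {0,1,3,7}:1  {1,3,6,7}:4  {2,4,5,6}:1  {3,5,6,7}:6  {4,5,6,7}:4
  |U|=5: {0,1,3,6,7}:5  {1,3,5,6,7}:10  {2,4,5,6,7}:5  {3,4,5,6,7}:10
  |U|=6: {0,1,3,5,6,7}:15  {1,3,4,5,6,7}:20  {2,3,4,5,6,7}:15
  start at 0(a): 35
  start at 2(b): 35
sum over floor = 70

70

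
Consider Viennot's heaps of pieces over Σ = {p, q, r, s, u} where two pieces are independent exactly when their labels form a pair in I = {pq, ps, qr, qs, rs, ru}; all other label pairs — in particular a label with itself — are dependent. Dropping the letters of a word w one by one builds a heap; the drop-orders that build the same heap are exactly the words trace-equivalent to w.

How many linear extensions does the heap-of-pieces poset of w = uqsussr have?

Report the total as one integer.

0(u) covers ∅
1(q) covers 0:u
2(s) covers 0:u
3(u) covers 1:q, 2:s
4(s) covers 3:u
5(s) covers 4:s
6(r) covers ∅
floor of heap: 0:u, 6:r
completions by unplaced set U, small U first (add the entries for U minus each lowest piece of U):
  |U|=1: {5}:1  {6}:1
  |U|=2: {4,5}:1  {5,6}:2
  |U|=3: {3,4,5}:1  {4,5,6}:3
  |U|=4: {1,3,4,5}:1  {2,3,4,5}:1  {3,4,5,6}:4
  |U|=5: {1,2,3,4,5}:2  {1,3,4,5,6}:5  {2,3,4,5,6}:5
  start at 0(u): 12
  start at 6(r): 2
sum over floor = 14

14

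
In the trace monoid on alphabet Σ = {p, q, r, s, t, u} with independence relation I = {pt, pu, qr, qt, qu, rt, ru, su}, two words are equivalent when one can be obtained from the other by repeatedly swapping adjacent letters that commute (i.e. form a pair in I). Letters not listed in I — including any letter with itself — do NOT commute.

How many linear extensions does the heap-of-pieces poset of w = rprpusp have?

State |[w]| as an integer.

drop 0:r onto floor
drop 1:p onto {0:r}
drop 2:r onto {1:p}
drop 3:p onto {2:r}
drop 4:u onto floor
drop 5:s onto {3:p}
drop 6:p onto {5:s}
ground layer = {0:r, 4:u}
drop-orders for the pieces not yet dropped (sum over which currently-grounded one goes next):
  1 to go: {4} 1  {6} 1
  2 to go: {4,6} 2  {5,6} 1
  3 to go: {3,5,6} 1  {4,5,6} 3
  4 to go: {2,3,5,6} 1  {3,4,5,6} 4
  5 to go: {1,2,3,5,6} 1  {2,3,4,5,6} 5
  if 0:r drops first: 6 orders
  if 4:u drops first: 1 orders
heap linearizations: 7

7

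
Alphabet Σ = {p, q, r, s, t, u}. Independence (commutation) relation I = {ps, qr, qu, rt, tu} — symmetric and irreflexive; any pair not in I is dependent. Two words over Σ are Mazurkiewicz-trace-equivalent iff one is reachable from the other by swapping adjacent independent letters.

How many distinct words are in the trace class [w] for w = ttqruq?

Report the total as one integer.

#0=t has no predecessor
#1=t depends on [0:t]
#2=q depends on [1:t]
#3=r has no predecessor
#4=u depends on [3:r]
#5=q depends on [2:q]
sources: [0:t, 3:r]
N(rest) = Σ N(rest − s) over sources s of rest; N(one piece) = 1:
  size 1 → [4]=1  [5]=1
  size 2 → [2,5]=1  [3,4]=1  [4,5]=2
  size 3 → [1,2,5]=1  [2,4,5]=3  [3,4,5]=3
  size 4 → [0,1,2,5]=1  [1,2,4,5]=4  [2,3,4,5]=6
  first=0(t) contributes 10
  first=3(r) contributes 5
|[w]| = 15

15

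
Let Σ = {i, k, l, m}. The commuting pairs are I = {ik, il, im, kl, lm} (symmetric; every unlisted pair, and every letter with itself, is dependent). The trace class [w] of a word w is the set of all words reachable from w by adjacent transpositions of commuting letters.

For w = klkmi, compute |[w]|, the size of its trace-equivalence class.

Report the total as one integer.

20

piece 0:k — minimal
piece 1:l — minimal
piece 2:k rests on {0:k}
piece 3:m rests on {2:k}
piece 4:i — minimal
minimal pieces: {0:k, 1:l, 4:i}
ways to finish when only these pieces remain (= sum over removing one remaining piece with nothing left below it):
  1 left: {1}→1  {3}→1  {4}→1
  2 left: {1,3}→2  {1,4}→2  {2,3}→1  {3,4}→2
  3 left: {0,2,3}→1  {1,2,3}→3  {1,3,4}→6  {2,3,4}→3
  placing 0:k first → 12 extensions
  placing 1:l first → 4 extensions
  placing 4:i first → 4 extensions
total linear extensions = 20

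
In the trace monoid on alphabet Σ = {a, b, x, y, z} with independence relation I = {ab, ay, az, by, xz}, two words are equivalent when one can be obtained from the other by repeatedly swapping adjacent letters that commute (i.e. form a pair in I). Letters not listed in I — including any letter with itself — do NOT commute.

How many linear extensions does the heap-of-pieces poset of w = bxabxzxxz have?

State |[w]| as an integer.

25

0(b) covers ∅
1(x) covers 0:b
2(a) covers 1:x
3(b) covers 1:x
4(x) covers 2:a, 3:b
5(z) covers 3:b
6(x) covers 4:x
7(x) covers 6:x
8(z) covers 5:z
floor of heap: 0:b
completions by unplaced set U, small U first (add the entries for U minus each lowest piece of U):
  |U|=1: {7}:1  {8}:1
  |U|=2: {5,8}:1  {6,7}:1  {7,8}:2
  |U|=3: {4,6,7}:1  {5,7,8}:3  {6,7,8}:3
  |U|=4: {2,4,6,7}:1  {4,6,7,8}:4  {5,6,7,8}:6
  |U|=5: {2,4,6,7,8}:5  {4,5,6,7,8}:10
  |U|=6: {2,4,5,6,7,8}:15  {3,4,5,6,7,8}:10
  |U|=7: {2,3,4,5,6,7,8}:25
  start at 0(b): 25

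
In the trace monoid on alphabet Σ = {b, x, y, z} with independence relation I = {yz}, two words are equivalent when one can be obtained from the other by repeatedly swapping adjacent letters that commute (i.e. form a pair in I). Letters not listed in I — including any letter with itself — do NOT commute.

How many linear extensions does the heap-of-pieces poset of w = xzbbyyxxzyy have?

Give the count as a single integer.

3

#0=x has no predecessor
#1=z depends on [0:x]
#2=b depends on [1:z]
#3=b depends on [2:b]
#4=y depends on [3:b]
#5=y depends on [4:y]
#6=x depends on [5:y]
#7=x depends on [6:x]
#8=z depends on [7:x]
#9=y depends on [7:x]
#10=y depends on [9:y]
sources: [0:x]
N(rest) = Σ N(rest − s) over sources s of rest; N(one piece) = 1:
  size 1 → [8]=1  [10]=1
  size 2 → [8,10]=2  [9,10]=1
  size 3 → [8,9,10]=3
  size 4 → [7,8,9,10]=3
  size 5 → [6,7,8,9,10]=3
  size 6 → [5,6,7,8,9,10]=3
  size 7 → [4,5,6,7,8,9,10]=3
  size 8 → [3,4,5,6,7,8,9,10]=3
  size 9 → [2,3,4,5,6,7,8,9,10]=3
  first=0(x) contributes 3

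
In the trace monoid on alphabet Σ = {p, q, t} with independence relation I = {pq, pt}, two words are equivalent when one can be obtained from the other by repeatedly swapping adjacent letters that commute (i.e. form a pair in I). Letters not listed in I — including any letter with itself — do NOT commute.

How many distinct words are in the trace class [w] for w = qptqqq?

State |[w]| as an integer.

6

drop 0:q onto floor
drop 1:p onto floor
drop 2:t onto {0:q}
drop 3:q onto {2:t}
drop 4:q onto {3:q}
drop 5:q onto {4:q}
ground layer = {0:q, 1:p}
drop-orders for the pieces not yet dropped (sum over which currently-grounded one goes next):
  1 to go: {1} 1  {5} 1
  2 to go: {1,5} 2  {4,5} 1
  3 to go: {1,4,5} 3  {3,4,5} 1
  4 to go: {1,3,4,5} 4  {2,3,4,5} 1
  if 0:q drops first: 5 orders
  if 1:p drops first: 1 orders
heap linearizations: 6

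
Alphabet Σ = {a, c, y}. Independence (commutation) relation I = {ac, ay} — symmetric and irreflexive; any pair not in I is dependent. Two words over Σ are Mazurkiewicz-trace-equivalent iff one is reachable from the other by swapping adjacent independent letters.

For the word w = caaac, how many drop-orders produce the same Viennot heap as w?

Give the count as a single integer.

10

piece 0:c — minimal
piece 1:a — minimal
piece 2:a rests on {1:a}
piece 3:a rests on {2:a}
piece 4:c rests on {0:c}
minimal pieces: {0:c, 1:a}
ways to finish when only these pieces remain (= sum over removing one remaining piece with nothing left below it):
  1 left: {3}→1  {4}→1
  2 left: {0,4}→1  {2,3}→1  {3,4}→2
  3 left: {0,3,4}→3  {1,2,3}→1  {2,3,4}→3
  placing 0:c first → 4 extensions
  placing 1:a first → 6 extensions
total linear extensions = 10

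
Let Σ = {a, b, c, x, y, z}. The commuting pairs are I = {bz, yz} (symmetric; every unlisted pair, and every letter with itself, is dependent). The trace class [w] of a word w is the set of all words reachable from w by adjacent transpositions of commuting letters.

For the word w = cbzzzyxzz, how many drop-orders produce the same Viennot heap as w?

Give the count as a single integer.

0(c) covers ∅
1(b) covers 0:c
2(z) covers 0:c
3(z) covers 2:z
4(z) covers 3:z
5(y) covers 1:b
6(x) covers 4:z, 5:y
7(z) covers 6:x
8(z) covers 7:z
floor of heap: 0:c
completions by unplaced set U, small U first (add the entries for U minus each lowest piece of U):
  |U|=1: {8}:1
  |U|=2: {7,8}:1
  |U|=3: {6,7,8}:1
  |U|=4: {4,6,7,8}:1  {5,6,7,8}:1
  |U|=5: {1,5,6,7,8}:1  {3,4,6,7,8}:1  {4,5,6,7,8}:2
  |U|=6: {1,4,5,6,7,8}:3  {2,3,4,6,7,8}:1  {3,4,5,6,7,8}:3
  |U|=7: {1,3,4,5,6,7,8}:6  {2,3,4,5,6,7,8}:4
  start at 0(c): 10

10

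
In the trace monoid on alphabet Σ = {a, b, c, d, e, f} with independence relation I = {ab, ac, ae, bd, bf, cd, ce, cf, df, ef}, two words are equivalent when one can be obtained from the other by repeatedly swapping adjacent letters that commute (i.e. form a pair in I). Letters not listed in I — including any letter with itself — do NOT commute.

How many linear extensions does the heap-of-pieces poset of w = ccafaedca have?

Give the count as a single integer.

drop 0:c onto floor
drop 1:c onto {0:c}
drop 2:a onto floor
drop 3:f onto {2:a}
drop 4:a onto {3:f}
drop 5:e onto floor
drop 6:d onto {4:a, 5:e}
drop 7:c onto {1:c}
drop 8:a onto {6:d}
ground layer = {0:c, 2:a, 5:e}
drop-orders for the pieces not yet dropped (sum over which currently-grounded one goes next):
  1 to go: {7} 1  {8} 1
  2 to go: {1,7} 1  {6,8} 1  {7,8} 2
  3 to go: {0,1,7} 1  {1,7,8} 3  {4,6,8} 1  {5,6,8} 1  {6,7,8} 3
  4 to go: {0,1,7,8} 4  {1,6,7,8} 6  {3,4,6,8} 1  {4,5,6,8} 2  {4,6,7,8} 4  {5,6,7,8} 4
  5 to go: {0,1,6,7,8} 10  {1,4,6,7,8} 10  {1,5,6,7,8} 10  {2,3,4,6,8} 1  {3,4,5,6,8} 3  {3,4,6,7,8} 5  {4,5,6,7,8} 10
  6 to go: {0,1,4,6,7,8} 20  {0,1,5,6,7,8} 20  {1,3,4,6,7,8} 15  {1,4,5,6,7,8} 30  {2,3,4,5,6,8} 4  {2,3,4,6,7,8} 6  {3,4,5,6,7,8} 18
  7 to go: {0,1,3,4,6,7,8} 35  {0,1,4,5,6,7,8} 70  {1,2,3,4,6,7,8} 21  {1,3,4,5,6,7,8} 63  {2,3,4,5,6,7,8} 28
  if 0:c drops first: 112 orders
  if 2:a drops first: 168 orders
  if 5:e drops first: 56 orders
heap linearizations: 336

336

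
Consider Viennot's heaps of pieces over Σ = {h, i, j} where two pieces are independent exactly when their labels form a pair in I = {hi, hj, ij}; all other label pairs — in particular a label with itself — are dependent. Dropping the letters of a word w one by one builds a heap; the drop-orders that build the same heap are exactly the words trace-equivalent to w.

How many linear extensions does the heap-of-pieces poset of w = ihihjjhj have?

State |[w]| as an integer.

560

drop 0:i onto floor
drop 1:h onto floor
drop 2:i onto {0:i}
drop 3:h onto {1:h}
drop 4:j onto floor
drop 5:j onto {4:j}
drop 6:h onto {3:h}
drop 7:j onto {5:j}
ground layer = {0:i, 1:h, 4:j}
drop-orders for the pieces not yet dropped (sum over which currently-grounded one goes next):
  1 to go: {2} 1  {6} 1  {7} 1
  2 to go: {0,2} 1  {2,6} 2  {2,7} 2  {3,6} 1  {5,7} 1  {6,7} 2
  3 to go: {0,2,6} 3  {0,2,7} 3  {1,3,6} 1  {2,3,6} 3  {2,5,7} 3  {2,6,7} 6  {3,6,7} 3  {4,5,7} 1  {5,6,7} 3
  4 to go: {0,2,3,6} 6  {0,2,5,7} 6  {0,2,6,7} 12  {1,2,3,6} 4  {1,3,6,7} 4  {2,3,6,7} 12  {2,4,5,7} 4  {2,5,6,7} 12  {3,5,6,7} 6  {4,5,6,7} 4
  5 to go: {0,1,2,3,6} 10  {0,2,3,6,7} 30  {0,2,4,5,7} 10  {0,2,5,6,7} 30  {1,2,3,6,7} 20  {1,3,5,6,7} 10  {2,3,5,6,7} 30  {2,4,5,6,7} 20  {3,4,5,6,7} 10
  6 to go: {0,1,2,3,6,7} 60  {0,2,3,5,6,7} 90  {0,2,4,5,6,7} 60  {1,2,3,5,6,7} 60  {1,3,4,5,6,7} 20  {2,3,4,5,6,7} 60
  if 0:i drops first: 140 orders
  if 1:h drops first: 210 orders
  if 4:j drops first: 210 orders
heap linearizations: 560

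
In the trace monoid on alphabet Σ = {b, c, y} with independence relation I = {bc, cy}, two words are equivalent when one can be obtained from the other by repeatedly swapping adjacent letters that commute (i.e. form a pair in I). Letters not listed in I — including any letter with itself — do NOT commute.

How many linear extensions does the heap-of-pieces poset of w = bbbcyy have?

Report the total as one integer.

#0=b has no predecessor
#1=b depends on [0:b]
#2=b depends on [1:b]
#3=c has no predecessor
#4=y depends on [2:b]
#5=y depends on [4:y]
sources: [0:b, 3:c]
N(rest) = Σ N(rest − s) over sources s of rest; N(one piece) = 1:
  size 1 → [3]=1  [5]=1
  size 2 → [3,5]=2  [4,5]=1
  size 3 → [2,4,5]=1  [3,4,5]=3
  size 4 → [1,2,4,5]=1  [2,3,4,5]=4
  first=0(b) contributes 5
  first=3(c) contributes 1
|[w]| = 6

6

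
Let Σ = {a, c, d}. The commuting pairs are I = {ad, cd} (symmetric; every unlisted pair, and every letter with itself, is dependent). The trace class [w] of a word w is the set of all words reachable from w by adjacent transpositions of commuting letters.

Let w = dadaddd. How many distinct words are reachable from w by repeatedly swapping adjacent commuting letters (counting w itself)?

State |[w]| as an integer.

21

0(d) covers ∅
1(a) covers ∅
2(d) covers 0:d
3(a) covers 1:a
4(d) covers 2:d
5(d) covers 4:d
6(d) covers 5:d
floor of heap: 0:d, 1:a
completions by unplaced set U, small U first (add the entries for U minus each lowest piece of U):
  |U|=1: {3}:1  {6}:1
  |U|=2: {1,3}:1  {3,6}:2  {5,6}:1
  |U|=3: {1,3,6}:3  {3,5,6}:3  {4,5,6}:1
  |U|=4: {1,3,5,6}:6  {2,4,5,6}:1  {3,4,5,6}:4
  |U|=5: {0,2,4,5,6}:1  {1,3,4,5,6}:10  {2,3,4,5,6}:5
  start at 0(d): 15
  start at 1(a): 6
sum over floor = 21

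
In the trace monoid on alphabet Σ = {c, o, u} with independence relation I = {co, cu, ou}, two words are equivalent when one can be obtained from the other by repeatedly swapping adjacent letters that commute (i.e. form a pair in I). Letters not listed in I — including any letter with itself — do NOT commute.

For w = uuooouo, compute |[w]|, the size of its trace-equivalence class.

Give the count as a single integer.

#0=u has no predecessor
#1=u depends on [0:u]
#2=o has no predecessor
#3=o depends on [2:o]
#4=o depends on [3:o]
#5=u depends on [1:u]
#6=o depends on [4:o]
sources: [0:u, 2:o]
N(rest) = Σ N(rest − s) over sources s of rest; N(one piece) = 1:
  size 1 → [5]=1  [6]=1
  size 2 → [1,5]=1  [4,6]=1  [5,6]=2
  size 3 → [0,1,5]=1  [1,5,6]=3  [3,4,6]=1  [4,5,6]=3
  size 4 → [0,1,5,6]=4  [1,4,5,6]=6  [2,3,4,6]=1  [3,4,5,6]=4
  size 5 → [0,1,4,5,6]=10  [1,3,4,5,6]=10  [2,3,4,5,6]=5
  first=0(u) contributes 15
  first=2(o) contributes 20
|[w]| = 35

35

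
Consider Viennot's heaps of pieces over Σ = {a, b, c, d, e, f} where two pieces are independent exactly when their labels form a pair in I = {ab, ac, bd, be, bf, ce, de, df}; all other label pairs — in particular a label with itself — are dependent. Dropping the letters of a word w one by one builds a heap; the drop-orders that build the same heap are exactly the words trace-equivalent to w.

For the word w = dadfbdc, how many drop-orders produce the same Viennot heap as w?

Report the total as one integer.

drop 0:d onto floor
drop 1:a onto {0:d}
drop 2:d onto {1:a}
drop 3:f onto {1:a}
drop 4:b onto floor
drop 5:d onto {2:d}
drop 6:c onto {3:f, 4:b, 5:d}
ground layer = {0:d, 4:b}
drop-orders for the pieces not yet dropped (sum over which currently-grounded one goes next):
  1 to go: {6} 1
  2 to go: {3,6} 1  {4,6} 1  {5,6} 1
  3 to go: {2,5,6} 1  {3,4,6} 2  {3,5,6} 2  {4,5,6} 2
  4 to go: {2,3,5,6} 3  {2,4,5,6} 3  {3,4,5,6} 6
  5 to go: {1,2,3,5,6} 3  {2,3,4,5,6} 12
  if 0:d drops first: 15 orders
  if 4:b drops first: 3 orders
heap linearizations: 18

18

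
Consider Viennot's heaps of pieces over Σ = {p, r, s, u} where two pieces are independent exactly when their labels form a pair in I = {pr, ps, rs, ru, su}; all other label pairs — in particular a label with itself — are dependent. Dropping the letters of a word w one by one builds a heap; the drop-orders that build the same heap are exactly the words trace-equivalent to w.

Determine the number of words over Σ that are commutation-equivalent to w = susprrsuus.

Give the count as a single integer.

drop 0:s onto floor
drop 1:u onto floor
drop 2:s onto {0:s}
drop 3:p onto {1:u}
drop 4:r onto floor
drop 5:r onto {4:r}
drop 6:s onto {2:s}
drop 7:u onto {3:p}
drop 8:u onto {7:u}
drop 9:s onto {6:s}
ground layer = {0:s, 1:u, 4:r}
drop-orders for the pieces not yet dropped (sum over which currently-grounded one goes next):
  1 to go: {5} 1  {8} 1  {9} 1
  2 to go: {4,5} 1  {5,8} 2  {5,9} 2  {6,9} 1  {7,8} 1  {8,9} 2
  3 to go: {2,6,9} 1  {3,7,8} 1  {4,5,8} 3  {4,5,9} 3  {5,6,9} 3  {5,7,8} 3  {5,8,9} 6  {6,8,9} 3  {7,8,9} 3
  4 to go: {0,2,6,9} 1  {1,3,7,8} 1  {2,5,6,9} 4  {2,6,8,9} 4  {3,5,7,8} 4  {3,7,8,9} 4  {4,5,6,9} 6  {4,5,7,8} 6  {4,5,8,9} 12  {5,6,8,9} 12  {5,7,8,9} 12  {6,7,8,9} 6
  5 to go: {0,2,5,6,9} 5  {0,2,6,8,9} 5  {1,3,5,7,8} 5  {1,3,7,8,9} 5  {2,4,5,6,9} 10  {2,5,6,8,9} 20  {2,6,7,8,9} 10  {3,4,5,7,8} 10  {3,5,7,8,9} 20  {3,6,7,8,9} 10  {4,5,6,8,9} 30  {4,5,7,8,9} 30  {5,6,7,8,9} 30
  6 to go: {0,2,4,5,6,9} 15  {0,2,5,6,8,9} 30  {0,2,6,7,8,9} 15  {1,3,4,5,7,8} 15  {1,3,5,7,8,9} 30  {1,3,6,7,8,9} 15  {2,3,6,7,8,9} 20  {2,4,5,6,8,9} 60  {2,5,6,7,8,9} 60  {3,4,5,7,8,9} 60  {3,5,6,7,8,9} 60  {4,5,6,7,8,9} 90
  7 to go: {0,2,3,6,7,8,9} 35  {0,2,4,5,6,8,9} 105  {0,2,5,6,7,8,9} 105  {1,2,3,6,7,8,9} 35  {1,3,4,5,7,8,9} 105  {1,3,5,6,7,8,9} 105  {2,3,5,6,7,8,9} 140  {2,4,5,6,7,8,9} 210  {3,4,5,6,7,8,9} 210
  8 to go: {0,1,2,3,6,7,8,9} 70  {0,2,3,5,6,7,8,9} 280  {0,2,4,5,6,7,8,9} 420  {1,2,3,5,6,7,8,9} 280  {1,3,4,5,6,7,8,9} 420  {2,3,4,5,6,7,8,9} 560
  if 0:s drops first: 1260 orders
  if 1:u drops first: 1260 orders
  if 4:r drops first: 630 orders
heap linearizations: 3150

3150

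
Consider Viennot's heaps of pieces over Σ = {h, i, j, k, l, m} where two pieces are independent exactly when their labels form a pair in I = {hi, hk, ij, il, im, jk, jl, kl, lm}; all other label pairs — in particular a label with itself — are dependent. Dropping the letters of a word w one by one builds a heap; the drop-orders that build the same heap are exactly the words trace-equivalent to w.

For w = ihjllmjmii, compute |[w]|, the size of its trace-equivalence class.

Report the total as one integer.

0(i) covers ∅
1(h) covers ∅
2(j) covers 1:h
3(l) covers 1:h
4(l) covers 3:l
5(m) covers 2:j
6(j) covers 5:m
7(m) covers 6:j
8(i) covers 0:i
9(i) covers 8:i
floor of heap: 0:i, 1:h
completions by unplaced set U, small U first (add the entries for U minus each lowest piece of U):
  |U|=1: {4}:1  {7}:1  {9}:1
  |U|=2: {3,4}:1  {4,7}:2  {4,9}:2  {6,7}:1  {7,9}:2  {8,9}:1
  |U|=3: {0,8,9}:1  {3,4,7}:3  {3,4,9}:3  {4,6,7}:3  {4,7,9}:6  {4,8,9}:3  {5,6,7}:1  {6,7,9}:3  {7,8,9}:3
  |U|=4: {0,4,8,9}:4  {0,7,8,9}:4  {2,5,6,7}:1  {3,4,6,7}:6  {3,4,7,9}:12  {3,4,8,9}:6  {4,5,6,7}:4  {4,6,7,9}:12  {4,7,8,9}:12  {5,6,7,9}:4  {6,7,8,9}:6
  |U|=5: {0,3,4,8,9}:10  {0,4,7,8,9}:20  {0,6,7,8,9}:10  {2,4,5,6,7}:5  {2,5,6,7,9}:5  {3,4,5,6,7}:10  {3,4,6,7,9}:30  {3,4,7,8,9}:30  {4,5,6,7,9}:20  {4,6,7,8,9}:30  {5,6,7,8,9}:10
  |U|=6: {0,3,4,7,8,9}:60  {0,4,6,7,8,9}:60  {0,5,6,7,8,9}:20  {2,3,4,5,6,7}:15  {2,4,5,6,7,9}:30  {2,5,6,7,8,9}:15  {3,4,5,6,7,9}:60  {3,4,6,7,8,9}:90  {4,5,6,7,8,9}:60
  |U|=7: {0,2,5,6,7,8,9}:35  {0,3,4,6,7,8,9}:210  {0,4,5,6,7,8,9}:140  {1,2,3,4,5,6,7}:15  {2,3,4,5,6,7,9}:105  {2,4,5,6,7,8,9}:105  {3,4,5,6,7,8,9}:210
  |U|=8: {0,2,4,5,6,7,8,9}:280  {0,3,4,5,6,7,8,9}:560  {1,2,3,4,5,6,7,9}:120  {2,3,4,5,6,7,8,9}:420
  start at 0(i): 540
  start at 1(h): 1260
sum over floor = 1800

1800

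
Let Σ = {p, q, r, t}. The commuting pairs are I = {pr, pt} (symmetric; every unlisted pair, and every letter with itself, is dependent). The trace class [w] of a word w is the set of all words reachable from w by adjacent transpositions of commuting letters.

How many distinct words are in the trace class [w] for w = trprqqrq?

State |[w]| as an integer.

4

0(t) covers ∅
1(r) covers 0:t
2(p) covers ∅
3(r) covers 1:r
4(q) covers 2:p, 3:r
5(q) covers 4:q
6(r) covers 5:q
7(q) covers 6:r
floor of heap: 0:t, 2:p
completions by unplaced set U, small U first (add the entries for U minus each lowest piece of U):
  |U|=1: {7}:1
  |U|=2: {6,7}:1
  |U|=3: {5,6,7}:1
  |U|=4: {4,5,6,7}:1
  |U|=5: {2,4,5,6,7}:1  {3,4,5,6,7}:1
  |U|=6: {1,3,4,5,6,7}:1  {2,3,4,5,6,7}:2
  start at 0(t): 3
  start at 2(p): 1
sum over floor = 4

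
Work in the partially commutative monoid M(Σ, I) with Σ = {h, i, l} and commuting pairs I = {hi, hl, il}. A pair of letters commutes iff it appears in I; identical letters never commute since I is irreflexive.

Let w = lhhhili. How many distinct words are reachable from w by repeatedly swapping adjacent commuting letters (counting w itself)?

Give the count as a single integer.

210

drop 0:l onto floor
drop 1:h onto floor
drop 2:h onto {1:h}
drop 3:h onto {2:h}
drop 4:i onto floor
drop 5:l onto {0:l}
drop 6:i onto {4:i}
ground layer = {0:l, 1:h, 4:i}
drop-orders for the pieces not yet dropped (sum over which currently-grounded one goes next):
  1 to go: {3} 1  {5} 1  {6} 1
  2 to go: {0,5} 1  {2,3} 1  {3,5} 2  {3,6} 2  {4,6} 1  {5,6} 2
  3 to go: {0,3,5} 3  {0,5,6} 3  {1,2,3} 1  {2,3,5} 3  {2,3,6} 3  {3,4,6} 3  {3,5,6} 6  {4,5,6} 3
  4 to go: {0,2,3,5} 6  {0,3,5,6} 12  {0,4,5,6} 6  {1,2,3,5} 4  {1,2,3,6} 4  {2,3,4,6} 6  {2,3,5,6} 12  {3,4,5,6} 12
  5 to go: {0,1,2,3,5} 10  {0,2,3,5,6} 30  {0,3,4,5,6} 30  {1,2,3,4,6} 10  {1,2,3,5,6} 20  {2,3,4,5,6} 30
  if 0:l drops first: 60 orders
  if 1:h drops first: 90 orders
  if 4:i drops first: 60 orders
heap linearizations: 210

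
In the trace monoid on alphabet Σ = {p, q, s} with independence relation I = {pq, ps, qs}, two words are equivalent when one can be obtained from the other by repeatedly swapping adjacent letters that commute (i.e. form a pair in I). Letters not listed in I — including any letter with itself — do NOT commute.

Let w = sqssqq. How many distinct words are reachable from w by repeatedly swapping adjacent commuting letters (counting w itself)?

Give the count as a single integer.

20

#0=s has no predecessor
#1=q has no predecessor
#2=s depends on [0:s]
#3=s depends on [2:s]
#4=q depends on [1:q]
#5=q depends on [4:q]
sources: [0:s, 1:q]
N(rest) = Σ N(rest − s) over sources s of rest; N(one piece) = 1:
  size 1 → [3]=1  [5]=1
  size 2 → [2,3]=1  [3,5]=2  [4,5]=1
  size 3 → [0,2,3]=1  [1,4,5]=1  [2,3,5]=3  [3,4,5]=3
  size 4 → [0,2,3,5]=4  [1,3,4,5]=4  [2,3,4,5]=6
  first=0(s) contributes 10
  first=1(q) contributes 10
|[w]| = 20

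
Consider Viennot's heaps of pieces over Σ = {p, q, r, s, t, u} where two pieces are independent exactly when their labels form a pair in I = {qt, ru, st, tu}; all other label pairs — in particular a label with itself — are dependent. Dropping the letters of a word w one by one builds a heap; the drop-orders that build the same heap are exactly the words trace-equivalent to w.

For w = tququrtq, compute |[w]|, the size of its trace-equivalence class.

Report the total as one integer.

#0=t has no predecessor
#1=q has no predecessor
#2=u depends on [1:q]
#3=q depends on [2:u]
#4=u depends on [3:q]
#5=r depends on [0:t, 3:q]
#6=t depends on [5:r]
#7=q depends on [4:u, 5:r]
sources: [0:t, 1:q]
N(rest) = Σ N(rest − s) over sources s of rest; N(one piece) = 1:
  size 1 → [6]=1  [7]=1
  size 2 → [4,7]=1  [6,7]=2
  size 3 → [4,6,7]=3  [5,6,7]=2
  size 4 → [0,5,6,7]=2  [4,5,6,7]=5
  size 5 → [0,4,5,6,7]=7  [3,4,5,6,7]=5
  size 6 → [0,3,4,5,6,7]=12  [2,3,4,5,6,7]=5
  first=0(t) contributes 5
  first=1(q) contributes 17
|[w]| = 22

22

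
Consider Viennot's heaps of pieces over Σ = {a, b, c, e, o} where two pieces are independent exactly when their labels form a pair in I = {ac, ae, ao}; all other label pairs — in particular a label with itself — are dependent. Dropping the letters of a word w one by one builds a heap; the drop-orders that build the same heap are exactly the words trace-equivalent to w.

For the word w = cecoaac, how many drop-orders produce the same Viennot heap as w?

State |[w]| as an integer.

piece 0:c — minimal
piece 1:e rests on {0:c}
piece 2:c rests on {1:e}
piece 3:o rests on {2:c}
piece 4:a — minimal
piece 5:a rests on {4:a}
piece 6:c rests on {3:o}
minimal pieces: {0:c, 4:a}
ways to finish when only these pieces remain (= sum over removing one remaining piece with nothing left below it):
  1 left: {5}→1  {6}→1
  2 left: {3,6}→1  {4,5}→1  {5,6}→2
  3 left: {2,3,6}→1  {3,5,6}→3  {4,5,6}→3
  4 left: {1,2,3,6}→1  {2,3,5,6}→4  {3,4,5,6}→6
  5 left: {0,1,2,3,6}→1  {1,2,3,5,6}→5  {2,3,4,5,6}→10
  placing 0:c first → 15 extensions
  placing 4:a first → 6 extensions
total linear extensions = 21

21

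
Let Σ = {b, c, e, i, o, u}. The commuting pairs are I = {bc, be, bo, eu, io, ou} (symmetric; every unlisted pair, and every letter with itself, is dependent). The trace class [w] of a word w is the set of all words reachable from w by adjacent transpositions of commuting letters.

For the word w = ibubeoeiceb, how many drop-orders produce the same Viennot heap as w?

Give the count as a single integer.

0(i) covers ∅
1(b) covers 0:i
2(u) covers 1:b
3(b) covers 2:u
4(e) covers 0:i
5(o) covers 4:e
6(e) covers 5:o
7(i) covers 3:b, 6:e
8(c) covers 7:i
9(e) covers 8:c
10(b) covers 7:i
floor of heap: 0:i
completions by unplaced set U, small U first (add the entries for U minus each lowest piece of U):
  |U|=1: {9}:1  {10}:1
  |U|=2: {8,9}:1  {9,10}:2
  |U|=3: {8,9,10}:3
  |U|=4: {7,8,9,10}:3
  |U|=5: {3,7,8,9,10}:3  {6,7,8,9,10}:3
  |U|=6: {2,3,7,8,9,10}:3  {3,6,7,8,9,10}:6  {5,6,7,8,9,10}:3
  |U|=7: {1,2,3,7,8,9,10}:3  {2,3,6,7,8,9,10}:9  {3,5,6,7,8,9,10}:9  {4,5,6,7,8,9,10}:3
  |U|=8: {1,2,3,6,7,8,9,10}:12  {2,3,5,6,7,8,9,10}:18  {3,4,5,6,7,8,9,10}:12
  |U|=9: {1,2,3,5,6,7,8,9,10}:30  {2,3,4,5,6,7,8,9,10}:30
  start at 0(i): 60

60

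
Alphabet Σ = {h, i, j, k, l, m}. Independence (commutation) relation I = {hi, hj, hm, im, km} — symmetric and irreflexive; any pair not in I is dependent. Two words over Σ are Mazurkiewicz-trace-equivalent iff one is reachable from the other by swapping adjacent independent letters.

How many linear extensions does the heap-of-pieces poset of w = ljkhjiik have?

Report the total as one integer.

#0=l has no predecessor
#1=j depends on [0:l]
#2=k depends on [1:j]
#3=h depends on [2:k]
#4=j depends on [2:k]
#5=i depends on [4:j]
#6=i depends on [5:i]
#7=k depends on [3:h, 6:i]
sources: [0:l]
N(rest) = Σ N(rest − s) over sources s of rest; N(one piece) = 1:
  size 1 → [7]=1
  size 2 → [3,7]=1  [6,7]=1
  size 3 → [3,6,7]=2  [5,6,7]=1
  size 4 → [3,5,6,7]=3  [4,5,6,7]=1
  size 5 → [3,4,5,6,7]=4
  size 6 → [2,3,4,5,6,7]=4
  first=0(l) contributes 4

4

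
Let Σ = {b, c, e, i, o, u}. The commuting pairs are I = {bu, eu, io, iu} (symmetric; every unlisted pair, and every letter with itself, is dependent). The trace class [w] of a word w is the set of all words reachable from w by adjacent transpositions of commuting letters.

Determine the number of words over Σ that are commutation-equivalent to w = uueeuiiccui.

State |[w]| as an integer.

70

0(u) covers ∅
1(u) covers 0:u
2(e) covers ∅
3(e) covers 2:e
4(u) covers 1:u
5(i) covers 3:e
6(i) covers 5:i
7(c) covers 4:u, 6:i
8(c) covers 7:c
9(u) covers 8:c
10(i) covers 8:c
floor of heap: 0:u, 2:e
completions by unplaced set U, small U first (add the entries for U minus each lowest piece of U):
  |U|=1: {9}:1  {10}:1
  |U|=2: {9,10}:2
  |U|=3: {8,9,10}:2
  |U|=4: {7,8,9,10}:2
  |U|=5: {4,7,8,9,10}:2  {6,7,8,9,10}:2
  |U|=6: {1,4,7,8,9,10}:2  {4,6,7,8,9,10}:4  {5,6,7,8,9,10}:2
  |U|=7: {0,1,4,7,8,9,10}:2  {1,4,6,7,8,9,10}:6  {3,5,6,7,8,9,10}:2  {4,5,6,7,8,9,10}:6
  |U|=8: {0,1,4,6,7,8,9,10}:8  {1,4,5,6,7,8,9,10}:12  {2,3,5,6,7,8,9,10}:2  {3,4,5,6,7,8,9,10}:8
  |U|=9: {0,1,4,5,6,7,8,9,10}:20  {1,3,4,5,6,7,8,9,10}:20  {2,3,4,5,6,7,8,9,10}:10
  start at 0(u): 30
  start at 2(e): 40
sum over floor = 70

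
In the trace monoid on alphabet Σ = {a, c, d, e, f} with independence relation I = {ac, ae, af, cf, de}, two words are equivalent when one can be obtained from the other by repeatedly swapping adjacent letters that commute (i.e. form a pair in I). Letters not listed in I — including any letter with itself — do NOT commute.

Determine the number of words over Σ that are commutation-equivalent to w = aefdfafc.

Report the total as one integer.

piece 0:a — minimal
piece 1:e — minimal
piece 2:f rests on {1:e}
piece 3:d rests on {0:a, 2:f}
piece 4:f rests on {3:d}
piece 5:a rests on {3:d}
piece 6:f rests on {4:f}
piece 7:c rests on {3:d}
minimal pieces: {0:a, 1:e}
ways to finish when only these pieces remain (= sum over removing one remaining piece with nothing left below it):
  1 left: {5}→1  {6}→1  {7}→1
  2 left: {4,6}→1  {5,6}→2  {5,7}→2  {6,7}→2
  3 left: {4,5,6}→3  {4,6,7}→3  {5,6,7}→6
  4 left: {4,5,6,7}→12
  5 left: {3,4,5,6,7}→12
  6 left: {0,3,4,5,6,7}→12  {2,3,4,5,6,7}→12
  placing 0:a first → 12 extensions
  placing 1:e first → 24 extensions
total linear extensions = 36

36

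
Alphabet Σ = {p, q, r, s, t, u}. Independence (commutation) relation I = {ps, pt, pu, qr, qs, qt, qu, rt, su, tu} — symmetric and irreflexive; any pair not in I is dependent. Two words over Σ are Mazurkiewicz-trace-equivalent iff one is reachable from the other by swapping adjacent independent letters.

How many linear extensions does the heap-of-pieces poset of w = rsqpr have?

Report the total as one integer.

5

piece 0:r — minimal
piece 1:s rests on {0:r}
piece 2:q — minimal
piece 3:p rests on {0:r, 2:q}
piece 4:r rests on {1:s, 3:p}
minimal pieces: {0:r, 2:q}
ways to finish when only these pieces remain (= sum over removing one remaining piece with nothing left below it):
  1 left: {4}→1
  2 left: {1,4}→1  {3,4}→1
  3 left: {1,3,4}→2  {2,3,4}→1
  placing 0:r first → 3 extensions
  placing 2:q first → 2 extensions
total linear extensions = 5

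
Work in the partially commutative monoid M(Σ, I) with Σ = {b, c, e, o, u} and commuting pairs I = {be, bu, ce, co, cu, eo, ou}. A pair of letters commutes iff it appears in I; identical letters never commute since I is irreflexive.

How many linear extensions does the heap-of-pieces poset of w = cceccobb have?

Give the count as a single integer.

40

0(c) covers ∅
1(c) covers 0:c
2(e) covers ∅
3(c) covers 1:c
4(c) covers 3:c
5(o) covers ∅
6(b) covers 4:c, 5:o
7(b) covers 6:b
floor of heap: 0:c, 2:e, 5:o
completions by unplaced set U, small U first (add the entries for U minus each lowest piece of U):
  |U|=1: {2}:1  {7}:1
  |U|=2: {2,7}:2  {6,7}:1
  |U|=3: {2,6,7}:3  {4,6,7}:1  {5,6,7}:1
  |U|=4: {2,4,6,7}:4  {2,5,6,7}:4  {3,4,6,7}:1  {4,5,6,7}:2
  |U|=5: {1,3,4,6,7}:1  {2,3,4,6,7}:5  {2,4,5,6,7}:10  {3,4,5,6,7}:3
  |U|=6: {0,1,3,4,6,7}:1  {1,2,3,4,6,7}:6  {1,3,4,5,6,7}:4  {2,3,4,5,6,7}:18
  start at 0(c): 28
  start at 2(e): 5
  start at 5(o): 7
sum over floor = 40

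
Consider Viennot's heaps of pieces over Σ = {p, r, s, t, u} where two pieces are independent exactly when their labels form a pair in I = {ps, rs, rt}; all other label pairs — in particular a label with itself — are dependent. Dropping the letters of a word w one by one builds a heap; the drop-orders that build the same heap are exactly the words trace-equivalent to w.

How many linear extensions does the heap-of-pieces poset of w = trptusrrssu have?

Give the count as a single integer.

20

drop 0:t onto floor
drop 1:r onto floor
drop 2:p onto {0:t, 1:r}
drop 3:t onto {2:p}
drop 4:u onto {3:t}
drop 5:s onto {4:u}
drop 6:r onto {4:u}
drop 7:r onto {6:r}
drop 8:s onto {5:s}
drop 9:s onto {8:s}
drop 10:u onto {7:r, 9:s}
ground layer = {0:t, 1:r}
drop-orders for the pieces not yet dropped (sum over which currently-grounded one goes next):
  1 to go: {10} 1
  2 to go: {7,10} 1  {9,10} 1
  3 to go: {6,7,10} 1  {7,9,10} 2  {8,9,10} 1
  4 to go: {5,8,9,10} 1  {6,7,9,10} 3  {7,8,9,10} 3
  5 to go: {5,7,8,9,10} 4  {6,7,8,9,10} 6
  6 to go: {5,6,7,8,9,10} 10
  7 to go: {4,5,6,7,8,9,10} 10
  8 to go: {3,4,5,6,7,8,9,10} 10
  9 to go: {2,3,4,5,6,7,8,9,10} 10
  if 0:t drops first: 10 orders
  if 1:r drops first: 10 orders
heap linearizations: 20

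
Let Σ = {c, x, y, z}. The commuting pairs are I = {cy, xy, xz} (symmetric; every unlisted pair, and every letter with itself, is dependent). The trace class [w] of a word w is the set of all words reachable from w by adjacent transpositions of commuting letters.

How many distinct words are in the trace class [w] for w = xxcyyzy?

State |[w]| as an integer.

10

0(x) covers ∅
1(x) covers 0:x
2(c) covers 1:x
3(y) covers ∅
4(y) covers 3:y
5(z) covers 2:c, 4:y
6(y) covers 5:z
floor of heap: 0:x, 3:y
completions by unplaced set U, small U first (add the entries for U minus each lowest piece of U):
  |U|=1: {6}:1
  |U|=2: {5,6}:1
  |U|=3: {2,5,6}:1  {4,5,6}:1
  |U|=4: {1,2,5,6}:1  {2,4,5,6}:2  {3,4,5,6}:1
  |U|=5: {0,1,2,5,6}:1  {1,2,4,5,6}:3  {2,3,4,5,6}:3
  start at 0(x): 6
  start at 3(y): 4
sum over floor = 10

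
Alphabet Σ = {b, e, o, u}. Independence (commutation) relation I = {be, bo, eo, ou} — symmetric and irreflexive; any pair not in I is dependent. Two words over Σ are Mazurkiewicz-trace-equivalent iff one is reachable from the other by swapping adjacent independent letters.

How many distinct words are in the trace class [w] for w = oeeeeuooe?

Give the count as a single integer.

84

#0=o has no predecessor
#1=e has no predecessor
#2=e depends on [1:e]
#3=e depends on [2:e]
#4=e depends on [3:e]
#5=u depends on [4:e]
#6=o depends on [0:o]
#7=o depends on [6:o]
#8=e depends on [5:u]
sources: [0:o, 1:e]
N(rest) = Σ N(rest − s) over sources s of rest; N(one piece) = 1:
  size 1 → [7]=1  [8]=1
  size 2 → [5,8]=1  [6,7]=1  [7,8]=2
  size 3 → [0,6,7]=1  [4,5,8]=1  [5,7,8]=3  [6,7,8]=3
  size 4 → [0,6,7,8]=4  [3,4,5,8]=1  [4,5,7,8]=4  [5,6,7,8]=6
  size 5 → [0,5,6,7,8]=10  [2,3,4,5,8]=1  [3,4,5,7,8]=5  [4,5,6,7,8]=10
  size 6 → [0,4,5,6,7,8]=20  [1,2,3,4,5,8]=1  [2,3,4,5,7,8]=6  [3,4,5,6,7,8]=15
  size 7 → [0,3,4,5,6,7,8]=35  [1,2,3,4,5,7,8]=7  [2,3,4,5,6,7,8]=21
  first=0(o) contributes 28
  first=1(e) contributes 56
|[w]| = 84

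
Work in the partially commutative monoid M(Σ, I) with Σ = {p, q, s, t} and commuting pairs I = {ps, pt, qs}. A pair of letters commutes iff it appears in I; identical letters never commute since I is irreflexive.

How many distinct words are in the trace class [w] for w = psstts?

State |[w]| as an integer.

#0=p has no predecessor
#1=s has no predecessor
#2=s depends on [1:s]
#3=t depends on [2:s]
#4=t depends on [3:t]
#5=s depends on [4:t]
sources: [0:p, 1:s]
N(rest) = Σ N(rest − s) over sources s of rest; N(one piece) = 1:
  size 1 → [0]=1  [5]=1
  size 2 → [0,5]=2  [4,5]=1
  size 3 → [0,4,5]=3  [3,4,5]=1
  size 4 → [0,3,4,5]=4  [2,3,4,5]=1
  first=0(p) contributes 1
  first=1(s) contributes 5
|[w]| = 6

6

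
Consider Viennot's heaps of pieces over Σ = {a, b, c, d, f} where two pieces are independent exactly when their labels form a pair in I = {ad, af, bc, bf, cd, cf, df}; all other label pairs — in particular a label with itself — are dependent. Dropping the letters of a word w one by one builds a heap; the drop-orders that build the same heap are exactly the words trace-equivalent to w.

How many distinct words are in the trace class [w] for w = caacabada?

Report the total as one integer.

3

drop 0:c onto floor
drop 1:a onto {0:c}
drop 2:a onto {1:a}
drop 3:c onto {2:a}
drop 4:a onto {3:c}
drop 5:b onto {4:a}
drop 6:a onto {5:b}
drop 7:d onto {5:b}
drop 8:a onto {6:a}
ground layer = {0:c}
drop-orders for the pieces not yet dropped (sum over which currently-grounded one goes next):
  1 to go: {7} 1  {8} 1
  2 to go: {6,8} 1  {7,8} 2
  3 to go: {6,7,8} 3
  4 to go: {5,6,7,8} 3
  5 to go: {4,5,6,7,8} 3
  6 to go: {3,4,5,6,7,8} 3
  7 to go: {2,3,4,5,6,7,8} 3
  if 0:c drops first: 3 orders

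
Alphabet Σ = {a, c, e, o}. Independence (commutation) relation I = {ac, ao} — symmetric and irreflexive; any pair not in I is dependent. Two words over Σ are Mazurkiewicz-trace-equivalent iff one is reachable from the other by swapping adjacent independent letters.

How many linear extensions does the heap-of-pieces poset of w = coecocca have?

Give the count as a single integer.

#0=c has no predecessor
#1=o depends on [0:c]
#2=e depends on [1:o]
#3=c depends on [2:e]
#4=o depends on [3:c]
#5=c depends on [4:o]
#6=c depends on [5:c]
#7=a depends on [2:e]
sources: [0:c]
N(rest) = Σ N(rest − s) over sources s of rest; N(one piece) = 1:
  size 1 → [6]=1  [7]=1
  size 2 → [5,6]=1  [6,7]=2
  size 3 → [4,5,6]=1  [5,6,7]=3
  size 4 → [3,4,5,6]=1  [4,5,6,7]=4
  size 5 → [3,4,5,6,7]=5
  size 6 → [2,3,4,5,6,7]=5
  first=0(c) contributes 5

5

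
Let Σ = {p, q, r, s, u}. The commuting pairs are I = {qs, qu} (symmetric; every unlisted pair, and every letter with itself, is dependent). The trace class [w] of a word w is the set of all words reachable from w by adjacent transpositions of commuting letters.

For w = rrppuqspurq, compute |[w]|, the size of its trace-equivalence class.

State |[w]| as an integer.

3

#0=r has no predecessor
#1=r depends on [0:r]
#2=p depends on [1:r]
#3=p depends on [2:p]
#4=u depends on [3:p]
#5=q depends on [3:p]
#6=s depends on [4:u]
#7=p depends on [5:q, 6:s]
#8=u depends on [7:p]
#9=r depends on [8:u]
#10=q depends on [9:r]
sources: [0:r]
N(rest) = Σ N(rest − s) over sources s of rest; N(one piece) = 1:
  size 1 → [10]=1
  size 2 → [9,10]=1
  size 3 → [8,9,10]=1
  size 4 → [7,8,9,10]=1
  size 5 → [5,7,8,9,10]=1  [6,7,8,9,10]=1
  size 6 → [4,6,7,8,9,10]=1  [5,6,7,8,9,10]=2
  size 7 → [4,5,6,7,8,9,10]=3
  size 8 → [3,4,5,6,7,8,9,10]=3
  size 9 → [2,3,4,5,6,7,8,9,10]=3
  first=0(r) contributes 3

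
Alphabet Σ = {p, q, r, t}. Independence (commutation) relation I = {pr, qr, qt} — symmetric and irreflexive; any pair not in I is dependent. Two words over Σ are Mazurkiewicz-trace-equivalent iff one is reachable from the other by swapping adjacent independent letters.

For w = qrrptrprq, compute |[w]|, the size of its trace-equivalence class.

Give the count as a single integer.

36

#0=q has no predecessor
#1=r has no predecessor
#2=r depends on [1:r]
#3=p depends on [0:q]
#4=t depends on [2:r, 3:p]
#5=r depends on [4:t]
#6=p depends on [4:t]
#7=r depends on [5:r]
#8=q depends on [6:p]
sources: [0:q, 1:r]
N(rest) = Σ N(rest − s) over sources s of rest; N(one piece) = 1:
  size 1 → [7]=1  [8]=1
  size 2 → [5,7]=1  [6,8]=1  [7,8]=2
  size 3 → [5,7,8]=3  [6,7,8]=3
  size 4 → [5,6,7,8]=6
  size 5 → [4,5,6,7,8]=6
  size 6 → [2,4,5,6,7,8]=6  [3,4,5,6,7,8]=6
  size 7 → [0,3,4,5,6,7,8]=6  [1,2,4,5,6,7,8]=6  [2,3,4,5,6,7,8]=12
  first=0(q) contributes 18
  first=1(r) contributes 18
|[w]| = 36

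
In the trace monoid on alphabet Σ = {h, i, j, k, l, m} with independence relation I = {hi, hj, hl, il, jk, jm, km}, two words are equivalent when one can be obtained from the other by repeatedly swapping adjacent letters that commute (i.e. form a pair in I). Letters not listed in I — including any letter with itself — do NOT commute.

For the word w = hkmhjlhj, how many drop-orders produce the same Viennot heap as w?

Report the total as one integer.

0(h) covers ∅
1(k) covers 0:h
2(m) covers 0:h
3(h) covers 1:k, 2:m
4(j) covers ∅
5(l) covers 1:k, 2:m, 4:j
6(h) covers 3:h
7(j) covers 5:l
floor of heap: 0:h, 4:j
completions by unplaced set U, small U first (add the entries for U minus each lowest piece of U):
  |U|=1: {6}:1  {7}:1
  |U|=2: {3,6}:1  {5,7}:1  {6,7}:2
  |U|=3: {3,6,7}:3  {4,5,7}:1  {5,6,7}:3
  |U|=4: {3,5,6,7}:6  {4,5,6,7}:4
  |U|=5: {1,3,5,6,7}:6  {2,3,5,6,7}:6  {3,4,5,6,7}:10
  |U|=6: {1,2,3,5,6,7}:12  {1,3,4,5,6,7}:16  {2,3,4,5,6,7}:16
  start at 0(h): 44
  start at 4(j): 12
sum over floor = 56

56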